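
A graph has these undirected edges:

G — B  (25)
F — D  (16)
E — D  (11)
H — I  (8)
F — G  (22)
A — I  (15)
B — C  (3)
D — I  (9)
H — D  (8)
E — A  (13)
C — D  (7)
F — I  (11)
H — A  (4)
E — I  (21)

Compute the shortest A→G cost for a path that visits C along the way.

47

Best A to C: A → H → D → C costing 19
Shortest C→G: C → B → G = 28
Total via C: 19 + 28 = 47.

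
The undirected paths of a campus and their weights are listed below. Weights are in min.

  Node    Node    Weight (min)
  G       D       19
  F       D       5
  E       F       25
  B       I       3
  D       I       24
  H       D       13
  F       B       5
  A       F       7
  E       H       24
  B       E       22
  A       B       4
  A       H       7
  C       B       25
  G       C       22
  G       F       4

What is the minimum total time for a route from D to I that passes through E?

Best D to E: D–F–E costing 30
Shortest E→I: E–B–I = 25
Total via E: 30 + 25 = 55 min.

55 min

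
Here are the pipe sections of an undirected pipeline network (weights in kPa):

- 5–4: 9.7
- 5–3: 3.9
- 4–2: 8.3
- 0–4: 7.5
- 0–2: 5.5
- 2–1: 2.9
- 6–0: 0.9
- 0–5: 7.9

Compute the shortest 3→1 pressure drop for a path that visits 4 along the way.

24.8 kPa

Shortest 3→4: 3–5–4 = 13.6
Shortest 4→1: 4–2–1 = 11.2
Total via 4: 13.6 + 11.2 = 24.8 kPa.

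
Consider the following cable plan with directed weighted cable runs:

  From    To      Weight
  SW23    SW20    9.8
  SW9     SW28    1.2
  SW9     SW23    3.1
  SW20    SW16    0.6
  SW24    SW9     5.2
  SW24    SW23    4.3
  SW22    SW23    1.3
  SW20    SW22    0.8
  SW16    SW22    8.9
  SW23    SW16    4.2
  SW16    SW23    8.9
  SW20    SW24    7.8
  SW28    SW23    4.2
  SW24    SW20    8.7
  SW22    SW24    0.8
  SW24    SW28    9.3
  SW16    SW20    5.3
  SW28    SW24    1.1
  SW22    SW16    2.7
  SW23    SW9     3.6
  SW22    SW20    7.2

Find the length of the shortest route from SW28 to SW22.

10.6

Compare a few routes:
SW28 - SW24 - SW20 - SW22: 1.1+8.7+0.8 = 10.6
SW28 - SW23 - SW16 - SW20 - SW22: 4.2+4.2+5.3+0.8 = 14.5
The minimum is 10.6 via SW28 - SW24 - SW20 - SW22.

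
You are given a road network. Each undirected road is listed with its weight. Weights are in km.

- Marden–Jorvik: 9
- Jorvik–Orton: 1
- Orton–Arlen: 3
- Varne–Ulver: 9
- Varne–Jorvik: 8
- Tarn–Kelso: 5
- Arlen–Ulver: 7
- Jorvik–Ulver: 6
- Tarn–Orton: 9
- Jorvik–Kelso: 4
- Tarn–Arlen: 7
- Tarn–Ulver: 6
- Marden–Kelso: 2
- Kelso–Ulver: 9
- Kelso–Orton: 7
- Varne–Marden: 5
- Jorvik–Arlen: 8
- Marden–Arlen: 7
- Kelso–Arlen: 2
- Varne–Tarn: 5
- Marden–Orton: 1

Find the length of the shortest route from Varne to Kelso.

7 km

Compare a few routes:
Varne - Marden - Kelso: 5+2 = 7
Varne - Marden - Orton - Arlen - Kelso: 5+1+3+2 = 11
Varne - Marden - Orton - Jorvik - Kelso: 5+1+1+4 = 11
Varne - Tarn - Kelso: 5+5 = 10
The minimum is 7 km via Varne - Marden - Kelso.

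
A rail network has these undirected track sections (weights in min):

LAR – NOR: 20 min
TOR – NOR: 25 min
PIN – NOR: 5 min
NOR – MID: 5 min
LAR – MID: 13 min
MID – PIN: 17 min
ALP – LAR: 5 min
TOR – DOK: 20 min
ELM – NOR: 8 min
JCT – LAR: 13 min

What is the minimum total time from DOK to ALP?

68 min

Running Dijkstra from DOK:
DOK: 0
TOR: 20  (via DOK)
NOR: 45  (via TOR)
PIN: 50  (via NOR)
MID: 50  (via NOR)
ELM: 53  (via NOR)
LAR: 63  (via MID)
ALP: 68  (via LAR)
Shortest route: DOK → TOR → NOR → MID → LAR → ALP = 68 min.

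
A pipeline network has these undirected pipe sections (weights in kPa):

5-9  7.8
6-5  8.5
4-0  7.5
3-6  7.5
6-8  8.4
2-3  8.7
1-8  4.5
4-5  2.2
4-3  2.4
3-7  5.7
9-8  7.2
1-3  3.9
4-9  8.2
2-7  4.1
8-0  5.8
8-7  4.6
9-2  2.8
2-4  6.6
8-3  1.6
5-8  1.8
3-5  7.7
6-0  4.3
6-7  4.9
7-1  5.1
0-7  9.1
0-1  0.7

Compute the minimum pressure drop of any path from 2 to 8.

8.7 kPa

Enumerating some paths:
2 → 7 → 8: 4.1+4.6 = 8.7
2 → 9 → 8: 2.8+7.2 = 10
The minimum is 8.7 kPa via 2 → 7 → 8.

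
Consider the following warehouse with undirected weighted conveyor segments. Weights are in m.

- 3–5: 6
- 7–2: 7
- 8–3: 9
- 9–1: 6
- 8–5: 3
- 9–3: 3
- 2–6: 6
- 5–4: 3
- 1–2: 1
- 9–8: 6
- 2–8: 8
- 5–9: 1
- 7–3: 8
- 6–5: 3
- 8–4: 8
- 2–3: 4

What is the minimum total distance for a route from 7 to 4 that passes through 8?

21 m

Shortest 7→8: 7–2–8 = 15
Best 8 to 4: 8–5–4 costing 6
Total via 8: 15 + 6 = 21 m.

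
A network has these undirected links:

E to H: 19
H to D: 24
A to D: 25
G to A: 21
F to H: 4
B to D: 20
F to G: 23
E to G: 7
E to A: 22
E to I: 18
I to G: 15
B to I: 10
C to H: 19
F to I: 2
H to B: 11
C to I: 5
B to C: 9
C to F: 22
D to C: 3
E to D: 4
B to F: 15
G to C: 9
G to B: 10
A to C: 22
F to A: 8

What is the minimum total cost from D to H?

14

Compare a few routes:
D → C → H: 3+19 = 22
D → C → I → F → H: 3+5+2+4 = 14
Cheapest is D → C → I → F → H at 14.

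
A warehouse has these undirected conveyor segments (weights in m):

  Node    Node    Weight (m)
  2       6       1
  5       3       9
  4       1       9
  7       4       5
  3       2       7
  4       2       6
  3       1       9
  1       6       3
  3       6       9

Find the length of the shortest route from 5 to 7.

Settle nodes by increasing distance from 5:
5: 0
3: 9  (via 5)
2: 16  (via 3)
6: 17  (via 2)
1: 18  (via 3)
4: 22  (via 2)
7: 27  (via 4)
Shortest route: 5–3–2–4–7 = 27 m.

27 m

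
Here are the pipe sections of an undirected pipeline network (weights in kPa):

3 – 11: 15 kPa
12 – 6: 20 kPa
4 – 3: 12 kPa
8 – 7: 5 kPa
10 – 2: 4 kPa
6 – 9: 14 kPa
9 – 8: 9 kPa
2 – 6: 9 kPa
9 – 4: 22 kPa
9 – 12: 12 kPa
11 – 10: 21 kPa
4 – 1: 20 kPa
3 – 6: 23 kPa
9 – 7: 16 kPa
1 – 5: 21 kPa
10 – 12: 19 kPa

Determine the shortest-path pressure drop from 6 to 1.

Settle nodes by increasing distance from 6:
6: 0
2: 9  (via 6)
10: 13  (via 2)
9: 14  (via 6)
12: 20  (via 6)
3: 23  (via 6)
8: 23  (via 9)
7: 28  (via 8)
11: 34  (via 10)
4: 35  (via 3)
1: 55  (via 4)
Shortest route: 6 → 3 → 4 → 1 = 55 kPa.

55 kPa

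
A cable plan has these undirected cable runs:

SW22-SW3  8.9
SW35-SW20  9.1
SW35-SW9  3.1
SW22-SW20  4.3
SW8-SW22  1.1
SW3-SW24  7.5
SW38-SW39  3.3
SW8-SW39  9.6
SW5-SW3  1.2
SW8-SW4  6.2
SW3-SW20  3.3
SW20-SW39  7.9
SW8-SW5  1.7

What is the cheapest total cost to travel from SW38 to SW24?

22

Compare a few routes:
SW38 - SW39 - SW20 - SW22 - SW8 - SW5 - SW3 - SW24: 3.3+7.9+4.3+1.1+1.7+1.2+7.5 = 27
SW38 - SW39 - SW8 - SW22 - SW20 - SW3 - SW24: 3.3+9.6+1.1+4.3+3.3+7.5 = 29.1
SW38 - SW39 - SW8 - SW5 - SW3 - SW24: 3.3+9.6+1.7+1.2+7.5 = 23.3
SW38 - SW39 - SW20 - SW3 - SW24: 3.3+7.9+3.3+7.5 = 22
The minimum is 22 via SW38 - SW39 - SW20 - SW3 - SW24.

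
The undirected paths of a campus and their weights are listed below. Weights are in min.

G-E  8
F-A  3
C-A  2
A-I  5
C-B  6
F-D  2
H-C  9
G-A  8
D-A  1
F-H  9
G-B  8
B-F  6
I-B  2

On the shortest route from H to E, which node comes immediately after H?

C

Enumerating some paths:
H–C–A–G–E: 9+2+8+8 = 27
H–F–A–G–E: 9+3+8+8 = 28
H–F–D–A–G–E: 9+2+1+8+8 = 28
The minimum is 27 min via H–C–A–G–E.
So from H the first move is to C.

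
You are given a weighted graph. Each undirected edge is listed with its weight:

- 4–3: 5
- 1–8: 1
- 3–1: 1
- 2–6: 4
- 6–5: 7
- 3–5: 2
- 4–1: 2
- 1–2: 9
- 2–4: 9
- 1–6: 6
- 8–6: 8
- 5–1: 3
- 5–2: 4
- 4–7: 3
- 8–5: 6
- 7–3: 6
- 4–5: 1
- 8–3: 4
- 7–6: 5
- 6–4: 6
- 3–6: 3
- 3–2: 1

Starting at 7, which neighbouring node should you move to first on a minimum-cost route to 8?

4

Candidate routes:
7 - 4 - 5 - 1 - 8: 3+1+3+1 = 8
7 - 3 - 1 - 8: 6+1+1 = 8
7 - 4 - 5 - 3 - 1 - 8: 3+1+2+1+1 = 8
7 - 4 - 1 - 8: 3+2+1 = 6
Cheapest is 7 - 4 - 1 - 8 at 6.
So from 7 the first move is to 4.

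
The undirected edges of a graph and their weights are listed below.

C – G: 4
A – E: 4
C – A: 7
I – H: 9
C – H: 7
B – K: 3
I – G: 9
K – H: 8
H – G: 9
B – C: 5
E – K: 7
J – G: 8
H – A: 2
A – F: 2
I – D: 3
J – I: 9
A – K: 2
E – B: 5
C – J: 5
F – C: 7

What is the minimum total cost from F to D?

16

Candidate routes:
F → C → G → I → D: 7+4+9+3 = 23
F → A → H → I → D: 2+2+9+3 = 16
The minimum is 16 via F → A → H → I → D.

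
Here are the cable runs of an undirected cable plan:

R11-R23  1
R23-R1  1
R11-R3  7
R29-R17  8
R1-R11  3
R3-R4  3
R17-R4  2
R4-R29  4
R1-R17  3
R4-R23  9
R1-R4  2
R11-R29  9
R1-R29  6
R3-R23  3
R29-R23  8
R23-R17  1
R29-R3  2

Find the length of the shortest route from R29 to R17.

6

Enumerating some paths:
R29 - R3 - R4 - R17: 2+3+2 = 7
R29 - R1 - R23 - R17: 6+1+1 = 8
R29 - R17: 8 = 8
R29 - R4 - R17: 4+2 = 6
Cheapest is R29 - R4 - R17 at 6.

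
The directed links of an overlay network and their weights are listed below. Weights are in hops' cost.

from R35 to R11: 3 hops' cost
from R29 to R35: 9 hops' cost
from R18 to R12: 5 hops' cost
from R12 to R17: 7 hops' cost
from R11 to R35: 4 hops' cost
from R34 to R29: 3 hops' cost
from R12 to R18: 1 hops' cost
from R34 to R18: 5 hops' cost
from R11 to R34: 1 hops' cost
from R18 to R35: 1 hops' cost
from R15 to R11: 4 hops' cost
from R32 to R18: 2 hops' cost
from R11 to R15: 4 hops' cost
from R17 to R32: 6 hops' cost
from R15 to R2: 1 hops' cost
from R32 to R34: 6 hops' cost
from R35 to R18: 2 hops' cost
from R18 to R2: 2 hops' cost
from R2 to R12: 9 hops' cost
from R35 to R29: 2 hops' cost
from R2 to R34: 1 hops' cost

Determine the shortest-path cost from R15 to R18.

Shortest distances from R15:
R15: 0
R2: 1  (via R15)
R34: 2  (via R2)
R11: 4  (via R15)
R29: 5  (via R34)
R18: 7  (via R34)
Shortest route: R15–R2–R34–R18 = 7 hops' cost.

7 hops' cost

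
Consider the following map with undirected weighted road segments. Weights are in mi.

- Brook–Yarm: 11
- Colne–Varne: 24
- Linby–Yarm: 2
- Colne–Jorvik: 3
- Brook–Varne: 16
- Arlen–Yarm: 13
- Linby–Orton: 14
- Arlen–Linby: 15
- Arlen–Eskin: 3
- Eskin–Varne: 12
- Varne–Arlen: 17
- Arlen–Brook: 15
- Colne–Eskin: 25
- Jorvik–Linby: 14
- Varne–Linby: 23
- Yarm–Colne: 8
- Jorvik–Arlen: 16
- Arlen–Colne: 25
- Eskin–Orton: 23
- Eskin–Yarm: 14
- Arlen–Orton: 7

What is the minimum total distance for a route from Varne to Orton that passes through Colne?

48 mi

Best Varne to Colne: Varne–Colne costing 24
Best Colne to Orton: Colne–Yarm–Linby–Orton costing 24
Total via Colne: 24 + 24 = 48 mi.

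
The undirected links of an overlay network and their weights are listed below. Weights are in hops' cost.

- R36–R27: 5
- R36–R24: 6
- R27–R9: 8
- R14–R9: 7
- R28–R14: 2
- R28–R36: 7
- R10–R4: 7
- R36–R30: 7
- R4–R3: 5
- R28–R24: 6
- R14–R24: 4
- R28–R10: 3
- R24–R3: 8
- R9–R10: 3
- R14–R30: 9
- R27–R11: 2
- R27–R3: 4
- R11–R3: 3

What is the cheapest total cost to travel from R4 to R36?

Candidate routes:
R4–R3–R11–R27–R36: 5+3+2+5 = 15
R4–R3–R27–R36: 5+4+5 = 14
R4–R10–R28–R36: 7+3+7 = 17
The minimum is 14 hops' cost via R4–R3–R27–R36.

14 hops' cost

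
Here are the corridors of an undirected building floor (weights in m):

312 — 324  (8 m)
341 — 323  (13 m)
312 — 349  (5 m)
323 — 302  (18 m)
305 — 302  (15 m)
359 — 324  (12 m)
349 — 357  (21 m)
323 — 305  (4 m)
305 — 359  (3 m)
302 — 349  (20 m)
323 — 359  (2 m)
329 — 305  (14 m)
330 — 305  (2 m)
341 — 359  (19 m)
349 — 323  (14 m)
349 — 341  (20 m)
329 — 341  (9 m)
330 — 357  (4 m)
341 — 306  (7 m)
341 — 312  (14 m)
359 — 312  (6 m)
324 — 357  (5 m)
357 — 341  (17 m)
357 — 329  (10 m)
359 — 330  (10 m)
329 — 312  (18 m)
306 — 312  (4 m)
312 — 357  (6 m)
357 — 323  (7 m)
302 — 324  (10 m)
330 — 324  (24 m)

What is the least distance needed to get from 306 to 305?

Enumerating some paths:
306–312–357–330–305: 4+6+4+2 = 16
306–312–359–323–305: 4+6+2+4 = 16
306–312–359–305: 4+6+3 = 13
Cheapest is 306–312–359–305 at 13 m.

13 m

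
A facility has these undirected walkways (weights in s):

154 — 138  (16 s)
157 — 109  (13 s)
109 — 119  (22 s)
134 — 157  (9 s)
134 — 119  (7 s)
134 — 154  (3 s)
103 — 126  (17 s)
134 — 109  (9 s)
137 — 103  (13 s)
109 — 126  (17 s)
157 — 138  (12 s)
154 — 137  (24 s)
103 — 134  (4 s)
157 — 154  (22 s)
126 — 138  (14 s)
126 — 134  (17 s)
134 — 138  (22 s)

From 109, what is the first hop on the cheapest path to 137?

134

Compare a few routes:
109–119–134–103–137: 22+7+4+13 = 46
109–134–154–137: 9+3+24 = 36
109–157–134–103–137: 13+9+4+13 = 39
109–134–103–137: 9+4+13 = 26
Cheapest is 109–134–103–137 at 26 s.
So from 109 the first move is to 134.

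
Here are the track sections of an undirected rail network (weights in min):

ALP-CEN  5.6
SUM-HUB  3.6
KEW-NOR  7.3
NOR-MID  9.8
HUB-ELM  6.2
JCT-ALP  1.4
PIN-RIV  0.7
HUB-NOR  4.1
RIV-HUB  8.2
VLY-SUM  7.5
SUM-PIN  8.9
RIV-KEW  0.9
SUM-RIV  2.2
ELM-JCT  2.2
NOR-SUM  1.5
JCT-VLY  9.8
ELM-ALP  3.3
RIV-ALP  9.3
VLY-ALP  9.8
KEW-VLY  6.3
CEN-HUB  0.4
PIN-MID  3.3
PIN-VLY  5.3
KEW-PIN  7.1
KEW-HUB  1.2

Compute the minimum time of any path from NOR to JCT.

11.5 min

Running Dijkstra from NOR:
NOR: 0
SUM: 1.5  (via NOR)
RIV: 3.7  (via SUM)
HUB: 4.1  (via NOR)
PIN: 4.4  (via RIV)
CEN: 4.5  (via HUB)
KEW: 4.6  (via RIV)
MID: 7.7  (via PIN)
VLY: 9  (via SUM)
ALP: 10.1  (via CEN)
ELM: 10.3  (via HUB)
JCT: 11.5  (via ALP)
Shortest route: NOR → HUB → CEN → ALP → JCT = 11.5 min.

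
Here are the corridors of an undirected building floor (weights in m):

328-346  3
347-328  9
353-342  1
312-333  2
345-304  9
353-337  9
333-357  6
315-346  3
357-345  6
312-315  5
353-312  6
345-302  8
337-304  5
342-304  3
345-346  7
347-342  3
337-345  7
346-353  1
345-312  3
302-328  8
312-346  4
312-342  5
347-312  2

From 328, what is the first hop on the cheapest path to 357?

Compare a few routes:
328–346–312–345–357: 3+4+3+6 = 16
328–346–312–333–357: 3+4+2+6 = 15
328–346–345–357: 3+7+6 = 16
328–346–353–342–312–333–357: 3+1+1+5+2+6 = 18
Cheapest is 328–346–312–333–357 at 15 m.
So from 328 the first move is to 346.

346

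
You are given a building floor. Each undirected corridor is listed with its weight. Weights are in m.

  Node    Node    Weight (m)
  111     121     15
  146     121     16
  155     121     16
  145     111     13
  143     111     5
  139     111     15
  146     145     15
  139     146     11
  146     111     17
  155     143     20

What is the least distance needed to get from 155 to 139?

Compare a few routes:
155 → 121 → 111 → 139: 16+15+15 = 46
155 → 143 → 111 → 139: 20+5+15 = 40
155 → 121 → 146 → 139: 16+16+11 = 43
The minimum is 40 m via 155 → 143 → 111 → 139.

40 m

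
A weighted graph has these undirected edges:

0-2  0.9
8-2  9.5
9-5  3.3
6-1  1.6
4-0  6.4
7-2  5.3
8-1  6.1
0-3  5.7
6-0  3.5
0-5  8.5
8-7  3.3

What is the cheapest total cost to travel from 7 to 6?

9.7

Shortest distances from 7:
7: 0
8: 3.3  (via 7)
2: 5.3  (via 7)
0: 6.2  (via 2)
1: 9.4  (via 8)
6: 9.7  (via 0)
Shortest route: 7 → 2 → 0 → 6 = 9.7.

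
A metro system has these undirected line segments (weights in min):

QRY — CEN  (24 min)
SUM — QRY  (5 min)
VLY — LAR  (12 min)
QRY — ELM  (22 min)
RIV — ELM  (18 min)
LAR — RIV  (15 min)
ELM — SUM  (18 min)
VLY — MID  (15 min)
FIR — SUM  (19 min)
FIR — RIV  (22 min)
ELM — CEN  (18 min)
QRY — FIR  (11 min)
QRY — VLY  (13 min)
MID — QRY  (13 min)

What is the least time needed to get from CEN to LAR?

49 min

Settle nodes by increasing distance from CEN:
CEN: 0
ELM: 18  (via CEN)
QRY: 24  (via CEN)
SUM: 29  (via QRY)
FIR: 35  (via QRY)
RIV: 36  (via ELM)
MID: 37  (via QRY)
VLY: 37  (via QRY)
LAR: 49  (via VLY)
Shortest route: CEN–QRY–VLY–LAR = 49 min.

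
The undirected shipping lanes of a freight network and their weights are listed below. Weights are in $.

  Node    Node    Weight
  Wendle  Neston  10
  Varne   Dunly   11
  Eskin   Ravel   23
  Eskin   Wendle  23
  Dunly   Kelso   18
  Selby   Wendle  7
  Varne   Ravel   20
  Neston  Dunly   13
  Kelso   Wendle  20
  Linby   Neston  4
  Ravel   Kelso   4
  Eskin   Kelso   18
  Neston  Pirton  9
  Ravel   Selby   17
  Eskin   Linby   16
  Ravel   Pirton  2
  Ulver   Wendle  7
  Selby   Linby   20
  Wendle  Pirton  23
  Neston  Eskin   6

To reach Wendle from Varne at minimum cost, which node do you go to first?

Dunly

Compare a few routes:
Varne → Ravel → Selby → Wendle: 20+17+7 = 44
Varne → Ravel → Pirton → Neston → Wendle: 20+2+9+10 = 41
Varne → Ravel → Kelso → Wendle: 20+4+20 = 44
Varne → Dunly → Neston → Wendle: 11+13+10 = 34
The minimum is $34 via Varne → Dunly → Neston → Wendle.
So from Varne the first move is to Dunly.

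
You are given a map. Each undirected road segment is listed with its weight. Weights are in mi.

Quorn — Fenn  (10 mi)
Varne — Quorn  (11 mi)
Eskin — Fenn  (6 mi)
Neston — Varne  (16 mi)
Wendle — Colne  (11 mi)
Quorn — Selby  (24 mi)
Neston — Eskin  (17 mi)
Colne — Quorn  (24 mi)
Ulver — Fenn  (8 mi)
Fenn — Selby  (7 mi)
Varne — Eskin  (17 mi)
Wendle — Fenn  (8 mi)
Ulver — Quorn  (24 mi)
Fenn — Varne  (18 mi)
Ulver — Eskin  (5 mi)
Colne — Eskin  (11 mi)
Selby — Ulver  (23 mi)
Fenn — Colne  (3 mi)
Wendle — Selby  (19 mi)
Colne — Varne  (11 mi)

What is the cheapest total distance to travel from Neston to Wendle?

31 mi

Candidate routes:
Neston - Varne - Colne - Fenn - Wendle: 16+11+3+8 = 38
Neston - Eskin - Fenn - Wendle: 17+6+8 = 31
Neston - Eskin - Fenn - Colne - Wendle: 17+6+3+11 = 37
Neston - Eskin - Ulver - Fenn - Wendle: 17+5+8+8 = 38
Cheapest is Neston - Eskin - Fenn - Wendle at 31 mi.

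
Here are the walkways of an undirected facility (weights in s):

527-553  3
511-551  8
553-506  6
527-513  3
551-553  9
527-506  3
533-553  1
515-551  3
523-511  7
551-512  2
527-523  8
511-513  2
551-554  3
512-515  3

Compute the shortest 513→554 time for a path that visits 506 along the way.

24 s

Shortest 513→506: 513 → 527 → 506 = 6
Shortest 506→554: 506 → 553 → 551 → 554 = 18
Total via 506: 6 + 18 = 24 s.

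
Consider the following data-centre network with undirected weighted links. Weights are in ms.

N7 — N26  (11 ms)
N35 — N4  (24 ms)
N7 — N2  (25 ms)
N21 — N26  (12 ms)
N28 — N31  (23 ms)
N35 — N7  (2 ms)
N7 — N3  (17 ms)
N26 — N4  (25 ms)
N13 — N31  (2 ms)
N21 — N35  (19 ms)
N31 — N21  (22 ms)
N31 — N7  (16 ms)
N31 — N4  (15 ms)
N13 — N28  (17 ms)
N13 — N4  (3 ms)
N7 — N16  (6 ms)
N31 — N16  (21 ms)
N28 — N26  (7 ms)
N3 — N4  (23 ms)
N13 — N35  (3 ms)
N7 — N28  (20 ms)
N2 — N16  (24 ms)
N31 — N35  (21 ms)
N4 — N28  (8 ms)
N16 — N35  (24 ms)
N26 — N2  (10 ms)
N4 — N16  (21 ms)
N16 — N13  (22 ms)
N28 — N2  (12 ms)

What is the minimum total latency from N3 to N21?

Compare a few routes:
N3 - N7 - N35 - N21: 17+2+19 = 38
N3 - N7 - N26 - N21: 17+11+12 = 40
The minimum is 38 ms via N3 - N7 - N35 - N21.

38 ms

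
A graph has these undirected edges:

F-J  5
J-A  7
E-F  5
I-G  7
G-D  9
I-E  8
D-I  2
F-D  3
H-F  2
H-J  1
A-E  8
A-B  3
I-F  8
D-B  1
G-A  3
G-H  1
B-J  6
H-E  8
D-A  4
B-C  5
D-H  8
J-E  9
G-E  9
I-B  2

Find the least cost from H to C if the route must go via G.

12

Best H to G: H → G costing 1
Shortest G→C: G → A → B → C = 11
Total via G: 1 + 11 = 12.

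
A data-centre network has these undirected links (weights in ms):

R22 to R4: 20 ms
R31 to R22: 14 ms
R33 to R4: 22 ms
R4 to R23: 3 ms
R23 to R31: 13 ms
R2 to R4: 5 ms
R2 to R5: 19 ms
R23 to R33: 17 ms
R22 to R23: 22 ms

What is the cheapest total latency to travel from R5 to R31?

40 ms

Running Dijkstra from R5:
R5: 0
R2: 19  (via R5)
R4: 24  (via R2)
R23: 27  (via R4)
R31: 40  (via R23)
Shortest route: R5 → R2 → R4 → R23 → R31 = 40 ms.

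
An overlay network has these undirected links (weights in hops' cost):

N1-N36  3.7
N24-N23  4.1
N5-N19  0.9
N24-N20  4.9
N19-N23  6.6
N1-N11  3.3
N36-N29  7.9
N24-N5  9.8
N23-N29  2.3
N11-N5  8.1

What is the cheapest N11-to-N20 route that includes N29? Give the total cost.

Best N11 to N29: N11 → N1 → N36 → N29 costing 14.9
Best N29 to N20: N29 → N23 → N24 → N20 costing 11.3
Total via N29: 14.9 + 11.3 = 26.2 hops' cost.

26.2 hops' cost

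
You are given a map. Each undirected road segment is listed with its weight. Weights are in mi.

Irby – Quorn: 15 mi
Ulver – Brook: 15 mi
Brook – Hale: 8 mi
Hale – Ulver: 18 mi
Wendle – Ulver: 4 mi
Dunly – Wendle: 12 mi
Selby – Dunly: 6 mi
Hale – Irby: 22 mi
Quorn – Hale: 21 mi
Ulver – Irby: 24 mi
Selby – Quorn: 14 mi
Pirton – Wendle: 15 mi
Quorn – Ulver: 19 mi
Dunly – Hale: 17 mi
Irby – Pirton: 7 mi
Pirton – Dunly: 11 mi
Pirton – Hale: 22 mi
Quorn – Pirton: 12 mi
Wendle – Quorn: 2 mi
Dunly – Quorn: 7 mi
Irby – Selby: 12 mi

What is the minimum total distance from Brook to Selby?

Enumerating some paths:
Brook–Ulver–Wendle–Quorn–Dunly–Selby: 15+4+2+7+6 = 34
Brook–Hale–Dunly–Selby: 8+17+6 = 31
Brook–Ulver–Wendle–Quorn–Selby: 15+4+2+14 = 35
Brook–Ulver–Wendle–Dunly–Selby: 15+4+12+6 = 37
The minimum is 31 mi via Brook–Hale–Dunly–Selby.

31 mi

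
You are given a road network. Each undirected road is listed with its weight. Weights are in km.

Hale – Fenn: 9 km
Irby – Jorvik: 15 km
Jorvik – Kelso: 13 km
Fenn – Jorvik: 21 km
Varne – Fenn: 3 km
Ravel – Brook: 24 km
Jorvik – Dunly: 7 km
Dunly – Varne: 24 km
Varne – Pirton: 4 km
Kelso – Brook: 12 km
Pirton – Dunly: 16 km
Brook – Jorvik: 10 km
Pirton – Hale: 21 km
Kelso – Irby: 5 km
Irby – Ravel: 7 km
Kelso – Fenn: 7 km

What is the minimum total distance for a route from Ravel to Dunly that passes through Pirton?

Best Ravel to Pirton: Ravel–Irby–Kelso–Fenn–Varne–Pirton costing 26
Shortest Pirton→Dunly: Pirton–Dunly = 16
Total via Pirton: 26 + 16 = 42 km.

42 km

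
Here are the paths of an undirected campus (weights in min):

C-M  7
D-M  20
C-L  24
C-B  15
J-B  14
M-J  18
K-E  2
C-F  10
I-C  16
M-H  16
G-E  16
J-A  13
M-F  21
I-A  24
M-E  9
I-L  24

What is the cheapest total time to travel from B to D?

Running Dijkstra from B:
B: 0
J: 14  (via B)
C: 15  (via B)
M: 22  (via C)
F: 25  (via C)
A: 27  (via J)
E: 31  (via M)
I: 31  (via C)
K: 33  (via E)
H: 38  (via M)
L: 39  (via C)
D: 42  (via M)
Shortest route: B → C → M → D = 42 min.

42 min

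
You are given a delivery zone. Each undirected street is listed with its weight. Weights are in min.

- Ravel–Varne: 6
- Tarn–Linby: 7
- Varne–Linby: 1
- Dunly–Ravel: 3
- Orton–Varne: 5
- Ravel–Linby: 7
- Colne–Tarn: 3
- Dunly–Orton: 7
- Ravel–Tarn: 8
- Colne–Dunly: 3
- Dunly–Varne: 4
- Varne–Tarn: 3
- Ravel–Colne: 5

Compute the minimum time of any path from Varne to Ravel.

Compare a few routes:
Varne → Dunly → Ravel: 4+3 = 7
Varne → Ravel: 6 = 6
Varne → Linby → Ravel: 1+7 = 8
The minimum is 6 min via Varne → Ravel.

6 min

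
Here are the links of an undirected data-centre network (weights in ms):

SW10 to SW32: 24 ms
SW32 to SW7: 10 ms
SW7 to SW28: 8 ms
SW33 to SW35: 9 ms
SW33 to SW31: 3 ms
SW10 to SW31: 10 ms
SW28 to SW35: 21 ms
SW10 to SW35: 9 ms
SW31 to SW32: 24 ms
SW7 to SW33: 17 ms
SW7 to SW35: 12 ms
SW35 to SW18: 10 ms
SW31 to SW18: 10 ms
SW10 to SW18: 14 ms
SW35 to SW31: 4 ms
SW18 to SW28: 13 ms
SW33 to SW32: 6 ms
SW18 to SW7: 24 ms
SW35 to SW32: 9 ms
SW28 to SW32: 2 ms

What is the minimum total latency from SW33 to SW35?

7 ms

Settle nodes by increasing distance from SW33:
SW33: 0
SW31: 3  (via SW33)
SW32: 6  (via SW33)
SW35: 7  (via SW31)
Shortest route: SW33–SW31–SW35 = 7 ms.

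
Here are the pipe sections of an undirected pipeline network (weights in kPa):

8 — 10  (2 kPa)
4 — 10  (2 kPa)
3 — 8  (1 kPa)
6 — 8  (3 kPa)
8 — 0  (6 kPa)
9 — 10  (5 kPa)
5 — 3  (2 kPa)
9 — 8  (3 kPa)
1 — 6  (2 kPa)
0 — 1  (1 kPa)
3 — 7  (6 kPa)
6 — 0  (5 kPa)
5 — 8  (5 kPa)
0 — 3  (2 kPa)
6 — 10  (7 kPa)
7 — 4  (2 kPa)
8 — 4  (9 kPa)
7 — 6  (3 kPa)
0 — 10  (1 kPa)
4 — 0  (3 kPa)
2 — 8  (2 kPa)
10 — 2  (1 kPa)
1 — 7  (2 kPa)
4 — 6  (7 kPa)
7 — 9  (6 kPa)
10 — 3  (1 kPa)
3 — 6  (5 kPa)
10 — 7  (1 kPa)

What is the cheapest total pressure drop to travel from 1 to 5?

Settle nodes by increasing distance from 1:
1: 0
0: 1  (via 1)
6: 2  (via 1)
7: 2  (via 1)
10: 2  (via 0)
2: 3  (via 10)
3: 3  (via 0)
4: 4  (via 0)
8: 4  (via 10)
5: 5  (via 3)
Shortest route: 1 → 0 → 3 → 5 = 5 kPa.

5 kPa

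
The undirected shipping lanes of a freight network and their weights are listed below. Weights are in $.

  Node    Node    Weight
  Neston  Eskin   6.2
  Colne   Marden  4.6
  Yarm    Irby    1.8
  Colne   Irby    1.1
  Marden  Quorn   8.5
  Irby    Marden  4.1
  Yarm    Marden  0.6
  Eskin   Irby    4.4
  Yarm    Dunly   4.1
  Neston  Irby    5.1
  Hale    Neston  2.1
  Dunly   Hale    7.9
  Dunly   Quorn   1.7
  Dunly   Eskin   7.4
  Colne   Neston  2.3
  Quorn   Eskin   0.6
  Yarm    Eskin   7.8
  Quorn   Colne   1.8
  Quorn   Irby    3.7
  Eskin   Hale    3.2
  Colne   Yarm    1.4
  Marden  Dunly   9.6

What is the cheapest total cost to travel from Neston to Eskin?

Shortest distances from Neston:
Neston: 0
Hale: 2.1  (via Neston)
Colne: 2.3  (via Neston)
Irby: 3.4  (via Colne)
Yarm: 3.7  (via Colne)
Quorn: 4.1  (via Colne)
Marden: 4.3  (via Yarm)
Eskin: 4.7  (via Quorn)
Shortest route: Neston → Colne → Quorn → Eskin = $4.7.

$4.7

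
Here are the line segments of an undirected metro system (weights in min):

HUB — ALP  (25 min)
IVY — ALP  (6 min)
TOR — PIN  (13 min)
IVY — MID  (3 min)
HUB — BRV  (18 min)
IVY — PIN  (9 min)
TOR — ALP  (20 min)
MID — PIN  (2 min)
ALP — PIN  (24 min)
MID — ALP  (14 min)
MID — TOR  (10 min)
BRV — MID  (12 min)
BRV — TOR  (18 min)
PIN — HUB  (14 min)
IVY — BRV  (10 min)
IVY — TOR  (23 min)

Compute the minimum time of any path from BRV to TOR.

Candidate routes:
BRV–TOR: 18 = 18
BRV–MID–TOR: 12+10 = 22
Cheapest is BRV–TOR at 18 min.

18 min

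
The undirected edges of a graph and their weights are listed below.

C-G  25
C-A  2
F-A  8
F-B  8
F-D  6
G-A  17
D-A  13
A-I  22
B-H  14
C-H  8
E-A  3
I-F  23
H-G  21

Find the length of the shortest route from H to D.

23

Running Dijkstra from H:
H: 0
C: 8  (via H)
A: 10  (via C)
E: 13  (via A)
B: 14  (via H)
F: 18  (via A)
G: 21  (via H)
D: 23  (via A)
Shortest route: H–C–A–D = 23.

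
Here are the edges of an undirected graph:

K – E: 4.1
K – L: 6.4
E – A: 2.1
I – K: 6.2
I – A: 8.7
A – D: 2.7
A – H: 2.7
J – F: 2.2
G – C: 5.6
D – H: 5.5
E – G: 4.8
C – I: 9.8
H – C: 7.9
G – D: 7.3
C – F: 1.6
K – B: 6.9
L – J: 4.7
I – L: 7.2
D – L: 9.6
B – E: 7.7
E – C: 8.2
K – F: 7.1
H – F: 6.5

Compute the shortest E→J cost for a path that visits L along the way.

Best E to L: E–K–L costing 10.5
Best L to J: L–J costing 4.7
Total via L: 10.5 + 4.7 = 15.2.

15.2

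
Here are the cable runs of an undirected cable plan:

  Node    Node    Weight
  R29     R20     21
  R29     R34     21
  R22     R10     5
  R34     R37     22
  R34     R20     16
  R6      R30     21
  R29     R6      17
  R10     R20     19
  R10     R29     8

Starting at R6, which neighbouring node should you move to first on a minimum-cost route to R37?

Candidate routes:
R6–R29–R20–R34–R37: 17+21+16+22 = 76
R6–R29–R34–R37: 17+21+22 = 60
The minimum is 60 via R6–R29–R34–R37.
So from R6 the first move is to R29.

R29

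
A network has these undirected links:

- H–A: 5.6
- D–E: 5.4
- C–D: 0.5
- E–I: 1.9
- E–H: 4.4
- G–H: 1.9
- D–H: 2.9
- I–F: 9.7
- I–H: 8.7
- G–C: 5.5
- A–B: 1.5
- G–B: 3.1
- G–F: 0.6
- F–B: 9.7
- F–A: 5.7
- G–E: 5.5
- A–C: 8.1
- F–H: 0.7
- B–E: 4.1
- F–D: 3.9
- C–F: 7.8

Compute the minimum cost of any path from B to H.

Settle nodes by increasing distance from B:
B: 0
A: 1.5  (via B)
G: 3.1  (via B)
F: 3.7  (via G)
E: 4.1  (via B)
H: 4.4  (via F)
Shortest route: B–G–F–H = 4.4.

4.4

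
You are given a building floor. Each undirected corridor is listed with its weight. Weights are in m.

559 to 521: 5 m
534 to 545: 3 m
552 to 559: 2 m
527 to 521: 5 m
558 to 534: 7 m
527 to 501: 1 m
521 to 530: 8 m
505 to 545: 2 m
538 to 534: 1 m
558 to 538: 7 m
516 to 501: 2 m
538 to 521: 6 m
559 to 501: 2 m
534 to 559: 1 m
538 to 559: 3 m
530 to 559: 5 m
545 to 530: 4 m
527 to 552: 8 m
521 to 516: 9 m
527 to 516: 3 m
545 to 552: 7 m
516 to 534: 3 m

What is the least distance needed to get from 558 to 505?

12 m

Candidate routes:
558–538–534–545–505: 7+1+3+2 = 13
558–534–545–505: 7+3+2 = 12
The minimum is 12 m via 558–534–545–505.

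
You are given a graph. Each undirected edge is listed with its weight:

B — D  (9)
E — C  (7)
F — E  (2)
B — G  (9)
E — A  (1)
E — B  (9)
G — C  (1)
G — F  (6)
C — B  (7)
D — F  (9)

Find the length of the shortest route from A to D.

12

Enumerating some paths:
A–E–C–B–D: 1+7+7+9 = 24
A–E–B–D: 1+9+9 = 19
A–E–F–D: 1+2+9 = 12
A–E–C–G–F–D: 1+7+1+6+9 = 24
The minimum is 12 via A–E–F–D.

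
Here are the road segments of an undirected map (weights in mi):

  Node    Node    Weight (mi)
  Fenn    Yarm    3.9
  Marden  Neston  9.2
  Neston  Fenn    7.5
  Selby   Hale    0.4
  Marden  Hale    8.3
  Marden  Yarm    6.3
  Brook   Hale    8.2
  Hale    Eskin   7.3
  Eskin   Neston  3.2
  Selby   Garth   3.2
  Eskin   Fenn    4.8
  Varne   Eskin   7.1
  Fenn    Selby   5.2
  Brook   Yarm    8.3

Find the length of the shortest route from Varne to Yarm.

15.8 mi

Shortest distances from Varne:
Varne: 0
Eskin: 7.1  (via Varne)
Neston: 10.3  (via Eskin)
Fenn: 11.9  (via Eskin)
Hale: 14.4  (via Eskin)
Selby: 14.8  (via Hale)
Yarm: 15.8  (via Fenn)
Shortest route: Varne → Eskin → Fenn → Yarm = 15.8 mi.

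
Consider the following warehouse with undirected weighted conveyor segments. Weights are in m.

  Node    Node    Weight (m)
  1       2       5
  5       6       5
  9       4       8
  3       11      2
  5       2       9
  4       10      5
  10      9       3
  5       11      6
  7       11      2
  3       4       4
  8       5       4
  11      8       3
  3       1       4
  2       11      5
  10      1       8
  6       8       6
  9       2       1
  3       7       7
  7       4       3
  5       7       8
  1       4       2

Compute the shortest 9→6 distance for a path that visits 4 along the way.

Best 9 to 4: 9–4 costing 8
Shortest 4→6: 4–7–11–8–6 = 14
Total via 4: 8 + 14 = 22 m.

22 m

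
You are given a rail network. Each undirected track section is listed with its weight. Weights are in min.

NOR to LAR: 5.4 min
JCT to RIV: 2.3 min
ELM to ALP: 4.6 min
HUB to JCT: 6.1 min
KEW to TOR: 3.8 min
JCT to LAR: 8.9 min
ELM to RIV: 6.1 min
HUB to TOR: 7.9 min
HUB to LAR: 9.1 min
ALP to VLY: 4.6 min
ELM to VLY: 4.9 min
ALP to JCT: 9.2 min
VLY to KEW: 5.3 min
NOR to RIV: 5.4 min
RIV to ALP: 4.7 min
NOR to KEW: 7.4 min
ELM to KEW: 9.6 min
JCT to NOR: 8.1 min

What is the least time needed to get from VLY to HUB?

17 min

Shortest distances from VLY:
VLY: 0
ALP: 4.6  (via VLY)
ELM: 4.9  (via VLY)
KEW: 5.3  (via VLY)
TOR: 9.1  (via KEW)
RIV: 9.3  (via ALP)
JCT: 11.6  (via RIV)
NOR: 12.7  (via KEW)
HUB: 17  (via TOR)
Shortest route: VLY → KEW → TOR → HUB = 17 min.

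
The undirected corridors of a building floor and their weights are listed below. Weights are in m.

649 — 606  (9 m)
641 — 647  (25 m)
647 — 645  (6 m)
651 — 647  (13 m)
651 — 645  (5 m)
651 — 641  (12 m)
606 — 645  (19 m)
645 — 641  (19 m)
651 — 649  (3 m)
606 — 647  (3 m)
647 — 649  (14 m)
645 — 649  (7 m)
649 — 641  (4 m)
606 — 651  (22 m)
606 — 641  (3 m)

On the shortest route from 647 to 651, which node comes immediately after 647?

Compare a few routes:
647–645–651: 6+5 = 11
647–606–641–649–651: 3+3+4+3 = 13
647–651: 13 = 13
647–606–649–651: 3+9+3 = 15
Cheapest is 647–645–651 at 11 m.
So from 647 the first move is to 645.

645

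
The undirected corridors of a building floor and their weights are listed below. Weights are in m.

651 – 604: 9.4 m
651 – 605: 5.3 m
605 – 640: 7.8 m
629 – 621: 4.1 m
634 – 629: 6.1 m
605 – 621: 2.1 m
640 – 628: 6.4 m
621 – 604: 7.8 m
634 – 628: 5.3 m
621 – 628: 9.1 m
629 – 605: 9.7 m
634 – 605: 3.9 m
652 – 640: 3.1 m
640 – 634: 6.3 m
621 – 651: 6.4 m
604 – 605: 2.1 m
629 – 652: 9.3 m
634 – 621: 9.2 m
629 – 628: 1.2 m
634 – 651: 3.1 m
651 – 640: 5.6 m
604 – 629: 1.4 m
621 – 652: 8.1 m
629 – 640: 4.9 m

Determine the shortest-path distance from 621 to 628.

5.3 m

Settle nodes by increasing distance from 621:
621: 0
605: 2.1  (via 621)
629: 4.1  (via 621)
604: 4.2  (via 605)
628: 5.3  (via 629)
Shortest route: 621 → 629 → 628 = 5.3 m.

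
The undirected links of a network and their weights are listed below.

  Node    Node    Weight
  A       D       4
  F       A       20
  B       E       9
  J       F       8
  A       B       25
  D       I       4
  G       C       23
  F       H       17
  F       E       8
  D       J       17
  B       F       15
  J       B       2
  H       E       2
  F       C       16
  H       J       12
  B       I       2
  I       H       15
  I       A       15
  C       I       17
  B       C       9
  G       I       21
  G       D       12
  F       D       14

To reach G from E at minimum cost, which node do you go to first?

B

Compare a few routes:
E - B - I - G: 9+2+21 = 32
E - B - I - D - G: 9+2+4+12 = 27
The minimum is 27 via E - B - I - D - G.
So from E the first move is to B.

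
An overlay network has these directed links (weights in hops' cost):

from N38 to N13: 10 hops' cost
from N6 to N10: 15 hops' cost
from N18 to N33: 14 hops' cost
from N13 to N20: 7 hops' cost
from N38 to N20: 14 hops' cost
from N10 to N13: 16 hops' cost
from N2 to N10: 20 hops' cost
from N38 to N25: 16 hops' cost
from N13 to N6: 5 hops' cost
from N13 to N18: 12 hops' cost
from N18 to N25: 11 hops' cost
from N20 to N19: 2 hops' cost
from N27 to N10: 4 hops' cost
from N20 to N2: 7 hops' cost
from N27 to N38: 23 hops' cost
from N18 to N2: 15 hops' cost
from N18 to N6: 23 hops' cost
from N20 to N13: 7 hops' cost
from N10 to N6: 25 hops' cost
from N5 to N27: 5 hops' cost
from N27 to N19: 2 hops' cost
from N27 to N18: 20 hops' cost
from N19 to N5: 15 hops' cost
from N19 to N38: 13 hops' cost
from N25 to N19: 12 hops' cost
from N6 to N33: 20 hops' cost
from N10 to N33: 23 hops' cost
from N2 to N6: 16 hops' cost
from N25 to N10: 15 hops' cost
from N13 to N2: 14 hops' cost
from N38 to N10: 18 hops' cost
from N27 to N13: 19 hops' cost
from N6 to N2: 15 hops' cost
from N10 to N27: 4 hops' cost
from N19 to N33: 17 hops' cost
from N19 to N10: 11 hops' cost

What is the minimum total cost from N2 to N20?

43 hops' cost

Enumerating some paths:
N2–N10–N27–N13–N20: 20+4+19+7 = 50
N2–N6–N10–N13–N20: 16+15+16+7 = 54
N2–N10–N27–N19–N38–N20: 20+4+2+13+14 = 53
N2–N10–N13–N20: 20+16+7 = 43
The minimum is 43 hops' cost via N2–N10–N13–N20.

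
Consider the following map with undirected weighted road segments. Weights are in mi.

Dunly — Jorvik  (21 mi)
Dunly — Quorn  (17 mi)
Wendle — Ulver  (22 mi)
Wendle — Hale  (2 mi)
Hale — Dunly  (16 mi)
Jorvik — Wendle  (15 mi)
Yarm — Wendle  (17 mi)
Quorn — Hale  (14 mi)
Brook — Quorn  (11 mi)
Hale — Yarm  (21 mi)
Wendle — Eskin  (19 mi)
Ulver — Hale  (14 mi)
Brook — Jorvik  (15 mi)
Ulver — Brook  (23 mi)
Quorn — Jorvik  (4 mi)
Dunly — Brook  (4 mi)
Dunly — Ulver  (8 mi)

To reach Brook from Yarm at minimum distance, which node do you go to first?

Candidate routes:
Yarm - Hale - Dunly - Brook: 21+16+4 = 41
Yarm - Wendle - Hale - Quorn - Brook: 17+2+14+11 = 44
Yarm - Wendle - Hale - Dunly - Brook: 17+2+16+4 = 39
Cheapest is Yarm - Wendle - Hale - Dunly - Brook at 39 mi.
So from Yarm the first move is to Wendle.

Wendle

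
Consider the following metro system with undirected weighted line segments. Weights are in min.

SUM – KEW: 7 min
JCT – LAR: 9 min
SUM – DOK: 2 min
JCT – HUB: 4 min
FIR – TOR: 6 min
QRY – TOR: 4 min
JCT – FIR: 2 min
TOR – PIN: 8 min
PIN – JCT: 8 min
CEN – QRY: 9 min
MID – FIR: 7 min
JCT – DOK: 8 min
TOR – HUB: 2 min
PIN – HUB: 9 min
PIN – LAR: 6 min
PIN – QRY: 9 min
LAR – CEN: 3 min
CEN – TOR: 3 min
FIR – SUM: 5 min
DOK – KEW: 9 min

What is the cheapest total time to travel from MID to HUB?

13 min

Shortest distances from MID:
MID: 0
FIR: 7  (via MID)
JCT: 9  (via FIR)
SUM: 12  (via FIR)
TOR: 13  (via FIR)
HUB: 13  (via JCT)
Shortest route: MID → FIR → JCT → HUB = 13 min.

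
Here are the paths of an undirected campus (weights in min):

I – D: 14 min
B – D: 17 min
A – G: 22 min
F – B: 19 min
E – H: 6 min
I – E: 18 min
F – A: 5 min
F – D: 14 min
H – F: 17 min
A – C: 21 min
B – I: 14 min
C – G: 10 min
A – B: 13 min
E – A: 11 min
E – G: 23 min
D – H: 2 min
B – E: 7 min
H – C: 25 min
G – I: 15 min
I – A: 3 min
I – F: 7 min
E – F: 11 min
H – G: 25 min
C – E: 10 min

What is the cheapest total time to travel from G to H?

Running Dijkstra from G:
G: 0
C: 10  (via G)
I: 15  (via G)
A: 18  (via I)
E: 20  (via C)
F: 22  (via I)
H: 25  (via G)
Shortest route: G → H = 25 min.

25 min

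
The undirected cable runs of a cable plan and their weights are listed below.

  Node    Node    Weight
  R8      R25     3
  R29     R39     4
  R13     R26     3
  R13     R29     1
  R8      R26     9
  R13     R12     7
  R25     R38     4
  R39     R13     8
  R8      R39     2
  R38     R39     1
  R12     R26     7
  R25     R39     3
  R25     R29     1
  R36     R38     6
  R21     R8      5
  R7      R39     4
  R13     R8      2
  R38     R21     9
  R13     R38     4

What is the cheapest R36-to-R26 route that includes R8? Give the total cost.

Shortest R36→R8: R36–R38–R39–R8 = 9
Best R8 to R26: R8–R13–R26 costing 5
Total via R8: 9 + 5 = 14.

14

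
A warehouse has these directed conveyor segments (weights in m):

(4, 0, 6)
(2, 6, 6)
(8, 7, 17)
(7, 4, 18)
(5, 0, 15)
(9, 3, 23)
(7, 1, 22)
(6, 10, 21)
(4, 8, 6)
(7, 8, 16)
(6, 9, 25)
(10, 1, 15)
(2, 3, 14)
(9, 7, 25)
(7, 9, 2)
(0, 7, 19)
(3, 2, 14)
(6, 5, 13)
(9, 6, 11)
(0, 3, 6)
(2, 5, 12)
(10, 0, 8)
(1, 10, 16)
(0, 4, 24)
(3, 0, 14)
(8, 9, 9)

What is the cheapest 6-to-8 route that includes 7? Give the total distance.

63 m

Best 6 to 7: 6–5–0–7 costing 47
Best 7 to 8: 7–8 costing 16
Total via 7: 47 + 16 = 63 m.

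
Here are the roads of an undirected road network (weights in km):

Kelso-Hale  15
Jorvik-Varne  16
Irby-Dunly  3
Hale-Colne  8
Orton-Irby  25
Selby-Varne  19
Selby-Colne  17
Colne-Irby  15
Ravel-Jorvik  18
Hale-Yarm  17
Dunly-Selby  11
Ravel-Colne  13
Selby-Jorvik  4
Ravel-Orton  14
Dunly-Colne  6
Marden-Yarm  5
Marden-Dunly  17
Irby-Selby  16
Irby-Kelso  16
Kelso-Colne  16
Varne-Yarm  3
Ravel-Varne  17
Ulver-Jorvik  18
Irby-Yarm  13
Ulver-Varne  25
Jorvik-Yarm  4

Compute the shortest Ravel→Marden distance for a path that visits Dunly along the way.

36 km

Shortest Ravel→Dunly: Ravel–Colne–Dunly = 19
Best Dunly to Marden: Dunly–Marden costing 17
Total via Dunly: 19 + 17 = 36 km.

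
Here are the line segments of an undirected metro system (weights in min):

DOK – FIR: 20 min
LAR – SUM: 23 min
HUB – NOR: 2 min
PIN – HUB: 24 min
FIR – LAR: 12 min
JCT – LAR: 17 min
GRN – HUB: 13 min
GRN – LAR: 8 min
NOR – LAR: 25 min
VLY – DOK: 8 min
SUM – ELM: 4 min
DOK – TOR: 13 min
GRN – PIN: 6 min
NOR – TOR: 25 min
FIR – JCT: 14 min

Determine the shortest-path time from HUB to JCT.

Running Dijkstra from HUB:
HUB: 0
NOR: 2  (via HUB)
GRN: 13  (via HUB)
PIN: 19  (via GRN)
LAR: 21  (via GRN)
TOR: 27  (via NOR)
FIR: 33  (via LAR)
JCT: 38  (via LAR)
Shortest route: HUB–GRN–LAR–JCT = 38 min.

38 min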